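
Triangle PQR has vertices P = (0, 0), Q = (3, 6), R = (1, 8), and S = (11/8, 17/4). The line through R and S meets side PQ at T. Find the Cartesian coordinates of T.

(3/2, 3)

Barycentric coordinates of S with respect to PQR: (3/8, 3/8, 1/4).
On side PQ the R-coordinate is zero; dropping S's R-weight 1/4 and renormalizing the remaining 3/8 : 3/8 gives weights 1/2, 1/2 on P, Q.
T = (1/2)·(0, 0) + (1/2)·(3, 6) = (3/2, 3).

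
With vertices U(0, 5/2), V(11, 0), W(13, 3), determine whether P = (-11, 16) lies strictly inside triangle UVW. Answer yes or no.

Barycentric coordinates of P: (49/19, -181/38, 121/38).
The three coordinates are positive, negative, positive; a point is interior exactly when all three are positive.

no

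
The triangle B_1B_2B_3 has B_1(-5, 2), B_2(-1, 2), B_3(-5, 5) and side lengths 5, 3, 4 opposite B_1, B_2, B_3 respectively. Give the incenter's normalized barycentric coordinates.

(5/12, 1/4, 1/3)

The incenter has barycentric coordinates proportional to the opposite side lengths: (5 : 3 : 4).
Normalizing by 5+3+4 = 12 gives (5/12, 1/4, 1/3).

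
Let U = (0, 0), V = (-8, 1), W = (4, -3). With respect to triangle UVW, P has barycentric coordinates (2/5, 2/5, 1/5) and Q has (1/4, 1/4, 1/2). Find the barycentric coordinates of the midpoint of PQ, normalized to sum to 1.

Since both coordinate triples sum to 1, the midpoint's barycentrics are the componentwise average.
(2/5+1/4)/2 = 13/40; similarly 13/40 and 7/20.

(13/40, 13/40, 7/20)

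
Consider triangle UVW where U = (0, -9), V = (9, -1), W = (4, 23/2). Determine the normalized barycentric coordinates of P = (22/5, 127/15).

Signed area of the reference triangle: [UVW] = ½·(0·(-1−(23/2)) + 9·(23/2−(-9)) + 4·(-9−(-1))) = ½·(0 + 369/2 − 32) = 305/4.
[PVW] = ½·((22/5)·(-1−(23/2)) + 9·(23/2−(127/15)) + 4·(127/15−(-1))) = ½·(-55 + 273/10 + 568/15) = 61/12, so the U-coordinate is (61/12)/(305/4) = 1/15.
[UPW] = ½·(0·(127/15−(23/2)) + (22/5)·(23/2−(-9)) + 4·(-9−(127/15))) = ½·(0 + 451/5 − 1048/15) = 61/6, so the V-coordinate is 2/15.
[UVP] = ½·(0·(-1−(127/15)) + 9·(127/15−(-9)) + (22/5)·(-9−(-1))) = ½·(0 + 786/5 − 176/5) = 61, so the W-coordinate is 4/5.

(1/15, 2/15, 4/5)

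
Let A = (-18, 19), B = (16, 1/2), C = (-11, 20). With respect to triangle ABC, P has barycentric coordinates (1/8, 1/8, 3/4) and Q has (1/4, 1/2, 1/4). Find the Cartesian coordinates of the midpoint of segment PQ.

Barycentric coordinates of the midpoint are the average: (3/16, 5/16, 1/2).
Converting: (3/16)·A + (5/16)·B + (1/2)·C = (-31/8, 439/32).

(-31/8, 439/32)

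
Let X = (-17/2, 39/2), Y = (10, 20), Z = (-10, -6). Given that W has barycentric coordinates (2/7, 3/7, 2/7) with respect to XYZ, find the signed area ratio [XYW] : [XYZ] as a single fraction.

The signed ratio [XYW]/[XYZ] equals the barycentric coordinate of W at vertex Z, which is 2/7.

2/7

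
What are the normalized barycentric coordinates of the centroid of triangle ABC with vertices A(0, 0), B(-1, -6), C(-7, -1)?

The centroid is the average of the vertices, so each weight is 1/3.

(1/3, 1/3, 1/3)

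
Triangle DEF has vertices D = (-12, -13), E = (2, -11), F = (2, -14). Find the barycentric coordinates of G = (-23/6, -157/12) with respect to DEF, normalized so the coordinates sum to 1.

(5/12, 1/6, 5/12)

Signed area of the reference triangle: [DEF] = ½·((-12)·(-11−(-14)) + 2·(-14−(-13)) + 2·(-13−(-11))) = ½·(-36 − 2 − 4) = -21.
[GEF] = ½·((-23/6)·(-11−(-14)) + 2·(-14−(-157/12)) + 2·(-157/12−(-11))) = ½·(-23/2 − 11/6 − 25/6) = -35/4, so the D-coordinate is (-35/4)/(-21) = 5/12.
[DGF] = ½·((-12)·(-157/12−(-14)) + (-23/6)·(-14−(-13)) + 2·(-13−(-157/12))) = ½·(-11 + 23/6 + 1/6) = -7/2, so the E-coordinate is 1/6.
[DEG] = ½·((-12)·(-11−(-157/12)) + 2·(-157/12−(-13)) + (-23/6)·(-13−(-11))) = ½·(-25 − 1/6 + 23/3) = -35/4, so the F-coordinate is 5/12.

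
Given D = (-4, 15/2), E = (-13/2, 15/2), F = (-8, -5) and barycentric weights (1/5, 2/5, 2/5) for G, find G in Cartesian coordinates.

G = (1/5)·D + (2/5)·E + (2/5)·F.
x-coordinate: (1/5)·(-4) + (2/5)·(-13/2) + (2/5)·(-8) = -33/5.
y-coordinate: (1/5)·(15/2) + (2/5)·(15/2) + (2/5)·(-5) = 5/2.

(-33/5, 5/2)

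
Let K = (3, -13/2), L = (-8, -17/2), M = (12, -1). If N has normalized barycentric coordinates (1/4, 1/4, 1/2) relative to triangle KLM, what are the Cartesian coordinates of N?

(19/4, -17/4)

N = (1/4)·K + (1/4)·L + (1/2)·M.
x-coordinate: (1/4)·3 + (1/4)·(-8) + (1/2)·12 = 19/4.
y-coordinate: (1/4)·(-13/2) + (1/4)·(-17/2) + (1/2)·(-1) = -17/4.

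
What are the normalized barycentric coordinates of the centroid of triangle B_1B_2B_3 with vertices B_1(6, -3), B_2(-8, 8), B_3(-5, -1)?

(1/3, 1/3, 1/3)

The centroid is the average of the vertices, so each weight is 1/3.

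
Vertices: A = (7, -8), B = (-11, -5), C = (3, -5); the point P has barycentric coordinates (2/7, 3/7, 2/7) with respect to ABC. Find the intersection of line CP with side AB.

Line CP meets AB where the C-coordinate vanishes; zeroing P's C-weight and renormalizing leaves A, B-weights 2/7 : 3/7 → (2/5, 3/5).
So Q = (2/5)·A + (3/5)·B = (-19/5, -31/5).

(-19/5, -31/5)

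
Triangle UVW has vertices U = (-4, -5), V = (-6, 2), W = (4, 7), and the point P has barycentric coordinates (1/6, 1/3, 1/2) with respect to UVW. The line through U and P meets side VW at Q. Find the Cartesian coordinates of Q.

Line UP meets VW where the U-coordinate vanishes; zeroing P's U-weight and renormalizing leaves V, W-weights 1/3 : 1/2 → (2/5, 3/5).
So Q = (2/5)·V + (3/5)·W = (0, 5).

(0, 5)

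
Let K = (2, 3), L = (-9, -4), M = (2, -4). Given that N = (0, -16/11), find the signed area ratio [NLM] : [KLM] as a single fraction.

[KLM] = ½·(2·(-4−(-4)) + (-9)·(-4−3) + 2·(3−(-4))) = ½·(0 + 63 + 14) = 77/2.
[NLM] = ½·(0·(-4−(-4)) + (-9)·(-4−(-16/11)) + 2·(-16/11−(-4))) = ½·(0 + 252/11 + 56/11) = 14, so the ratio is 14/(77/2) = 4/11.

4/11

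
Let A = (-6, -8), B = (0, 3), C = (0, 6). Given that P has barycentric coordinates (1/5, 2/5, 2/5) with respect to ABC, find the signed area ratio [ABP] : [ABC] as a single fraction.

The signed ratio [ABP]/[ABC] equals the barycentric coordinate of P at vertex C, which is 2/5.

2/5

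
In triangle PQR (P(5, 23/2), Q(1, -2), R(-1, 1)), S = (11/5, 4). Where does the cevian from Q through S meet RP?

(3, 8)

Barycentric coordinates of S with respect to PQR: (2/5, 2/5, 1/5).
On side RP the Q-coordinate is zero; dropping S's Q-weight 2/5 and renormalizing the remaining 1/5 : 2/5 gives weights 1/3, 2/3 on R, P.
T = (1/3)·(-1, 1) + (2/3)·(5, 23/2) = (3, 8).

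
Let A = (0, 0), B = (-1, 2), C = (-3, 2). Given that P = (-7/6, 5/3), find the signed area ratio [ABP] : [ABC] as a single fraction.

1/6

[ABC] = ½·(0·(2−2) + (-1)·(2−0) + (-3)·(0−2)) = ½·(0 − 2 + 6) = 2.
[ABP] = ½·(0·(2−(5/3)) + (-1)·(5/3−0) + (-7/6)·(0−2)) = ½·(0 − 5/3 + 7/3) = 1/3, so the ratio is (1/3)/2 = 1/6.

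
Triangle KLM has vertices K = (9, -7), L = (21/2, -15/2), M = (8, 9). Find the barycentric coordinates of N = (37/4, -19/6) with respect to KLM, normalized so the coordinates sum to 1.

Signed area of the reference triangle: [KLM] = ½·(9·(-15/2−9) + (21/2)·(9−(-7)) + 8·(-7−(-15/2))) = ½·(-297/2 + 168 + 4) = 47/4.
[NLM] = ½·((37/4)·(-15/2−9) + (21/2)·(9−(-19/6)) + 8·(-19/6−(-15/2))) = ½·(-1221/8 + 511/4 + 104/3) = 235/48, so the K-coordinate is (235/48)/(47/4) = 5/12.
[KNM] = ½·(9·(-19/6−9) + (37/4)·(9−(-7)) + 8·(-7−(-19/6))) = ½·(-219/2 + 148 − 92/3) = 47/12, so the L-coordinate is 1/3.
[KLN] = ½·(9·(-15/2−(-19/6)) + (21/2)·(-19/6−(-7)) + (37/4)·(-7−(-15/2))) = ½·(-39 + 161/4 + 37/8) = 47/16, so the M-coordinate is 1/4.

(5/12, 1/3, 1/4)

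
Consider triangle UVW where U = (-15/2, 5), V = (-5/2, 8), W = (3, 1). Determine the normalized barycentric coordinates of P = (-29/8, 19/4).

Signed area of the reference triangle: [UVW] = ½·((-15/2)·(8−1) + (-5/2)·(1−5) + 3·(5−8)) = ½·(-105/2 + 10 − 9) = -103/4.
[PVW] = ½·((-29/8)·(8−1) + (-5/2)·(1−(19/4)) + 3·(19/4−8)) = ½·(-203/8 + 75/8 − 39/4) = -103/8, so the U-coordinate is (-103/8)/(-103/4) = 1/2.
[UPW] = ½·((-15/2)·(19/4−1) + (-29/8)·(1−5) + 3·(5−(19/4))) = ½·(-225/8 + 29/2 + 3/4) = -103/16, so the V-coordinate is 1/4.
[UVP] = ½·((-15/2)·(8−(19/4)) + (-5/2)·(19/4−5) + (-29/8)·(5−8)) = ½·(-195/8 + 5/8 + 87/8) = -103/16, so the W-coordinate is 1/4.

(1/2, 1/4, 1/4)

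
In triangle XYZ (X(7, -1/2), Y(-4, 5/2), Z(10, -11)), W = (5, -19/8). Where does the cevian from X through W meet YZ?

Barycentric coordinates of W with respect to XYZ: (1/2, 1/4, 1/4).
On side YZ the X-coordinate is zero; dropping W's X-weight 1/2 and renormalizing the remaining 1/4 : 1/4 gives weights 1/2, 1/2 on Y, Z.
V = (1/2)·(-4, 5/2) + (1/2)·(10, -11) = (3, -17/4).

(3, -17/4)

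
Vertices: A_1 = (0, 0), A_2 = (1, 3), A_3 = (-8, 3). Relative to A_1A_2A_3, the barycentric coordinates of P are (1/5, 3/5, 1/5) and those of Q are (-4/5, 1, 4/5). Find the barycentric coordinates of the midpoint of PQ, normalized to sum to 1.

(-3/10, 4/5, 1/2)

Since both coordinate triples sum to 1, the midpoint's barycentrics are the componentwise average.
(1/5+-4/5)/2 = -3/10; similarly 4/5 and 1/2.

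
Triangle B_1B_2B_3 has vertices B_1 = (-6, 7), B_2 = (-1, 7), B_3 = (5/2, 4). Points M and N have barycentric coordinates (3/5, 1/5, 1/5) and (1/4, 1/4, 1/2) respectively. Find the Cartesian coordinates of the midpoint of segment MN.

Barycentric coordinates of the midpoint are the average: (17/40, 9/40, 7/20).
Converting: (17/40)·B_1 + (9/40)·B_2 + (7/20)·B_3 = (-19/10, 119/20).

(-19/10, 119/20)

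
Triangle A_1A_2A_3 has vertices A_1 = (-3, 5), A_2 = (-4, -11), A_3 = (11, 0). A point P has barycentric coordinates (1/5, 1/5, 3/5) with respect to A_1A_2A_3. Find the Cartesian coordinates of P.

(26/5, -6/5)

P = (1/5)·A_1 + (1/5)·A_2 + (3/5)·A_3.
x-coordinate: (1/5)·(-3) + (1/5)·(-4) + (3/5)·11 = 26/5.
y-coordinate: (1/5)·5 + (1/5)·(-11) + (3/5)·0 = -6/5.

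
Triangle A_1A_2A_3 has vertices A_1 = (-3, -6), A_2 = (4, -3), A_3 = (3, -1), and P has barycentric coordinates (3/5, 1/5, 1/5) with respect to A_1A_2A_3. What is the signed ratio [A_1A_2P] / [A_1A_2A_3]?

The signed ratio [A_1A_2P]/[A_1A_2A_3] equals the barycentric coordinate of P at vertex A_3, which is 1/5.

1/5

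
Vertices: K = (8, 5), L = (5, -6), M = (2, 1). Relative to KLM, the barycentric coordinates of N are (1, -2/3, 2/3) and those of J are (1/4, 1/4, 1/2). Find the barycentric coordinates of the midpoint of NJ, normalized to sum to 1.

Since both coordinate triples sum to 1, the midpoint's barycentrics are the componentwise average.
(1+1/4)/2 = 5/8; similarly -5/24 and 7/12.

(5/8, -5/24, 7/12)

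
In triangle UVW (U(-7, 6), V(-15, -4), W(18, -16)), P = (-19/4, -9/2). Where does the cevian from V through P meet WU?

Barycentric coordinates of P with respect to UVW: (1/4, 1/2, 1/4).
On side WU the V-coordinate is zero; dropping P's V-weight 1/2 and renormalizing the remaining 1/4 : 1/4 gives weights 1/2, 1/2 on W, U.
Q = (1/2)·(18, -16) + (1/2)·(-7, 6) = (11/2, -5).

(11/2, -5)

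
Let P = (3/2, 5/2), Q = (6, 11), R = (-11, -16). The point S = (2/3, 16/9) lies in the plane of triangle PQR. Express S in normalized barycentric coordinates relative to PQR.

(5/9, 5/18, 1/6)

Signed area of the reference triangle: [PQR] = ½·((3/2)·(11−(-16)) + 6·(-16−(5/2)) + (-11)·(5/2−11)) = ½·(81/2 − 111 + 187/2) = 23/2.
[SQR] = ½·((2/3)·(11−(-16)) + 6·(-16−(16/9)) + (-11)·(16/9−11)) = ½·(18 − 320/3 + 913/9) = 115/18, so the P-coordinate is (115/18)/(23/2) = 5/9.
[PSR] = ½·((3/2)·(16/9−(-16)) + (2/3)·(-16−(5/2)) + (-11)·(5/2−(16/9))) = ½·(80/3 − 37/3 − 143/18) = 115/36, so the Q-coordinate is 5/18.
[PQS] = ½·((3/2)·(11−(16/9)) + 6·(16/9−(5/2)) + (2/3)·(5/2−11)) = ½·(83/6 − 13/3 − 17/3) = 23/12, so the R-coordinate is 1/6.
Check: 5/9 + 5/18 + 1/6 = 1.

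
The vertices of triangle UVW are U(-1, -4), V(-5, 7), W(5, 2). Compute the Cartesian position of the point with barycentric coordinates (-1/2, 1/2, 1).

P = (-1/2)·U + (1/2)·V + 1·W.
x-coordinate: (-1/2)·(-1) + (1/2)·(-5) + 1·5 = 3.
y-coordinate: (-1/2)·(-4) + (1/2)·7 + 1·2 = 15/2.

(3, 15/2)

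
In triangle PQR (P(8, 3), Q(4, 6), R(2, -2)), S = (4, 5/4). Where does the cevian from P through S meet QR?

Barycentric coordinates of S with respect to PQR: (1/4, 1/4, 1/2).
On side QR the P-coordinate is zero; dropping S's P-weight 1/4 and renormalizing the remaining 1/4 : 1/2 gives weights 1/3, 2/3 on Q, R.
T = (1/3)·(4, 6) + (2/3)·(2, -2) = (8/3, 2/3).

(8/3, 2/3)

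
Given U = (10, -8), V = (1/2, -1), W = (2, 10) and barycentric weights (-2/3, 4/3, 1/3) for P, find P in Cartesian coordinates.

P = (-2/3)·U + (4/3)·V + (1/3)·W.
x-coordinate: (-2/3)·10 + (4/3)·(1/2) + (1/3)·2 = -16/3.
y-coordinate: (-2/3)·(-8) + (4/3)·(-1) + (1/3)·10 = 22/3.

(-16/3, 22/3)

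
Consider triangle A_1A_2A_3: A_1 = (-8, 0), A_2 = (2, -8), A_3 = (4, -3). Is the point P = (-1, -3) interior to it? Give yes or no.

yes

Barycentric coordinates of P: (25/66, 5/22, 13/33).
The three coordinates are positive, positive, positive; a point is interior exactly when all three are positive.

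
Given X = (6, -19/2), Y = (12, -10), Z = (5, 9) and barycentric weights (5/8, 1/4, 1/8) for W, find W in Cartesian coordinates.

(59/8, -117/16)

W = (5/8)·X + (1/4)·Y + (1/8)·Z.
x-coordinate: (5/8)·6 + (1/4)·12 + (1/8)·5 = 59/8.
y-coordinate: (5/8)·(-19/2) + (1/4)·(-10) + (1/8)·9 = -117/16.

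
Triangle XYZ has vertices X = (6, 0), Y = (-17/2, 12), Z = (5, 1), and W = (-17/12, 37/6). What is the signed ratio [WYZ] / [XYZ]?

[XYZ] = ½·(6·(12−1) + (-17/2)·(1−0) + 5·(0−12)) = ½·(66 − 17/2 − 60) = -5/4.
[WYZ] = ½·((-17/12)·(12−1) + (-17/2)·(1−(37/6)) + 5·(37/6−12)) = ½·(-187/12 + 527/12 − 175/6) = -5/12, so the ratio is (-5/12)/(-5/4) = 1/3.

1/3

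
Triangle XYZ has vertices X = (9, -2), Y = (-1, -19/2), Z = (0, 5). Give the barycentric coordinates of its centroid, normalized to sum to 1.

(1/3, 1/3, 1/3)

The centroid is the average of the vertices, so each weight is 1/3.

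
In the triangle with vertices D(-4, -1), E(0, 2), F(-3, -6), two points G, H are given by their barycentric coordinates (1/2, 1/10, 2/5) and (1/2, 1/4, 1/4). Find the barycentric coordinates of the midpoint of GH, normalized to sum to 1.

(1/2, 7/40, 13/40)

Since both coordinate triples sum to 1, the midpoint's barycentrics are the componentwise average.
(1/2+1/2)/2 = 1/2; similarly 7/40 and 13/40.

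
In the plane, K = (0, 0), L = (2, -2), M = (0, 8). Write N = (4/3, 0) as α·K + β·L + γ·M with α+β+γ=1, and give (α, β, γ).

(1/6, 2/3, 1/6)

Signed area of the reference triangle: [KLM] = ½·(0·(-2−8) + 2·(8−0) + 0·(0−(-2))) = ½·(0 + 16 + 0) = 8.
[NLM] = ½·((4/3)·(-2−8) + 2·(8−0) + 0·(0−(-2))) = ½·(-40/3 + 16 + 0) = 4/3, so the K-coordinate is (4/3)/8 = 1/6.
[KNM] = ½·(0·(0−8) + (4/3)·(8−0) + 0·(0−0)) = ½·(0 + 32/3 + 0) = 16/3, so the L-coordinate is 2/3.
[KLN] = ½·(0·(-2−0) + 2·(0−0) + (4/3)·(0−(-2))) = ½·(0 + 0 + 8/3) = 4/3, so the M-coordinate is 1/6.
Check: 1/6 + 2/3 + 1/6 = 1.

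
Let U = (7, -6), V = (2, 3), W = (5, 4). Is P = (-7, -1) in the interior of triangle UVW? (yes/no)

no

Barycentric coordinates of P: (3/32, 65/16, -101/32).
The three coordinates are positive, positive, negative; a point is interior exactly when all three are positive.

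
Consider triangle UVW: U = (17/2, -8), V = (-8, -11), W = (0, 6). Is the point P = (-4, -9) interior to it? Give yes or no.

Barycentric coordinates of P: (104/513, 367/513, 14/171).
The three coordinates are positive, positive, positive; a point is interior exactly when all three are positive.

yes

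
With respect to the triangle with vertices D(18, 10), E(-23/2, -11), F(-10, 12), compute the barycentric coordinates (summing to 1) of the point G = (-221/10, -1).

(-2/5, 3/5, 4/5)

Signed area of the reference triangle: [DEF] = ½·(18·(-11−12) + (-23/2)·(12−10) + (-10)·(10−(-11))) = ½·(-414 − 23 − 210) = -647/2.
[GEF] = ½·((-221/10)·(-11−12) + (-23/2)·(12−(-1)) + (-10)·(-1−(-11))) = ½·(5083/10 − 299/2 − 100) = 647/5, so the D-coordinate is (647/5)/(-647/2) = -2/5.
[DGF] = ½·(18·(-1−12) + (-221/10)·(12−10) + (-10)·(10−(-1))) = ½·(-234 − 221/5 − 110) = -1941/10, so the E-coordinate is 3/5.
[DEG] = ½·(18·(-11−(-1)) + (-23/2)·(-1−10) + (-221/10)·(10−(-11))) = ½·(-180 + 253/2 − 4641/10) = -1294/5, so the F-coordinate is 4/5.
Check: -2/5 + 3/5 + 4/5 = 1.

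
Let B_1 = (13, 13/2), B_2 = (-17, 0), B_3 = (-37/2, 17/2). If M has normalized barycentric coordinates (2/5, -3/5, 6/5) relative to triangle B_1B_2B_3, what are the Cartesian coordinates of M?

(-34/5, 64/5)

M = (2/5)·B_1 + (-3/5)·B_2 + (6/5)·B_3.
x-coordinate: (2/5)·13 + (-3/5)·(-17) + (6/5)·(-37/2) = -34/5.
y-coordinate: (2/5)·(13/2) + (-3/5)·0 + (6/5)·(17/2) = 64/5.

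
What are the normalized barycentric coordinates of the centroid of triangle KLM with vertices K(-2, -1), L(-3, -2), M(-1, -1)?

The centroid is the average of the vertices, so each weight is 1/3.

(1/3, 1/3, 1/3)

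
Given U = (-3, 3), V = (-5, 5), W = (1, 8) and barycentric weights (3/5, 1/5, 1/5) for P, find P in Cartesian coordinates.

(-13/5, 22/5)

P = (3/5)·U + (1/5)·V + (1/5)·W.
x-coordinate: (3/5)·(-3) + (1/5)·(-5) + (1/5)·1 = -13/5.
y-coordinate: (3/5)·3 + (1/5)·5 + (1/5)·8 = 22/5.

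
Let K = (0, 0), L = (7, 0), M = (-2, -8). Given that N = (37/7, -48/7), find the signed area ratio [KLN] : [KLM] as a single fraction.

6/7

[KLM] = ½·(0·(0−(-8)) + 7·(-8−0) + (-2)·(0−0)) = ½·(0 − 56 + 0) = -28.
[KLN] = ½·(0·(0−(-48/7)) + 7·(-48/7−0) + (37/7)·(0−0)) = ½·(0 − 48 + 0) = -24, so the ratio is (-24)/(-28) = 6/7.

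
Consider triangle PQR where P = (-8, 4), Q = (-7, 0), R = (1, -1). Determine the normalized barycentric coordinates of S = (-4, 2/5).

Signed area of the reference triangle: [PQR] = ½·((-8)·(0−(-1)) + (-7)·(-1−4) + 1·(4−0)) = ½·(-8 + 35 + 4) = 31/2.
[SQR] = ½·((-4)·(0−(-1)) + (-7)·(-1−(2/5)) + 1·(2/5−0)) = ½·(-4 + 49/5 + 2/5) = 31/10, so the P-coordinate is (31/10)/(31/2) = 1/5.
[PSR] = ½·((-8)·(2/5−(-1)) + (-4)·(-1−4) + 1·(4−(2/5))) = ½·(-56/5 + 20 + 18/5) = 31/5, so the Q-coordinate is 2/5.
[PQS] = ½·((-8)·(0−(2/5)) + (-7)·(2/5−4) + (-4)·(4−0)) = ½·(16/5 + 126/5 − 16) = 31/5, so the R-coordinate is 2/5.
Check: 1/5 + 2/5 + 2/5 = 1.

(1/5, 2/5, 2/5)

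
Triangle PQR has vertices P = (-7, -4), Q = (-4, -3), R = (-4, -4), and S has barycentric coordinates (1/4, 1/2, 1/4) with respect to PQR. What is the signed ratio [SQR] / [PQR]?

1/4

The signed ratio [SQR]/[PQR] equals the barycentric coordinate of S at vertex P, which is 1/4.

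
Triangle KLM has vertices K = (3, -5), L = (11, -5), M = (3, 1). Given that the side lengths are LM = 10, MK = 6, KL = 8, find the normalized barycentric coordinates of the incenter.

The incenter has barycentric coordinates proportional to the opposite side lengths: (10 : 6 : 8).
Normalizing by 10+6+8 = 24 gives (5/12, 1/4, 1/3).

(5/12, 1/4, 1/3)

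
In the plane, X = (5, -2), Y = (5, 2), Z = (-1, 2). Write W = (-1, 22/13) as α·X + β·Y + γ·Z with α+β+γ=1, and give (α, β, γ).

(1/13, -1/13, 1)

Signed area of the reference triangle: [XYZ] = ½·(5·(2−2) + 5·(2−(-2)) + (-1)·(-2−2)) = ½·(0 + 20 + 4) = 12.
[WYZ] = ½·((-1)·(2−2) + 5·(2−(22/13)) + (-1)·(22/13−2)) = ½·(0 + 20/13 + 4/13) = 12/13, so the X-coordinate is (12/13)/12 = 1/13.
[XWZ] = ½·(5·(22/13−2) + (-1)·(2−(-2)) + (-1)·(-2−(22/13))) = ½·(-20/13 − 4 + 48/13) = -12/13, so the Y-coordinate is -1/13.
[XYW] = ½·(5·(2−(22/13)) + 5·(22/13−(-2)) + (-1)·(-2−2)) = ½·(20/13 + 240/13 + 4) = 12, so the Z-coordinate is 1.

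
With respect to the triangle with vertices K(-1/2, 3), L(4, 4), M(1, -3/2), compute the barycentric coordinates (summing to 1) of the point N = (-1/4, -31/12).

Signed area of the reference triangle: [KLM] = ½·((-1/2)·(4−(-3/2)) + 4·(-3/2−3) + 1·(3−4)) = ½·(-11/4 − 18 − 1) = -87/8.
[NLM] = ½·((-1/4)·(4−(-3/2)) + 4·(-3/2−(-31/12)) + 1·(-31/12−4)) = ½·(-11/8 + 13/3 − 79/12) = -29/16, so the K-coordinate is (-29/16)/(-87/8) = 1/6.
[KNM] = ½·((-1/2)·(-31/12−(-3/2)) + (-1/4)·(-3/2−3) + 1·(3−(-31/12))) = ½·(13/24 + 9/8 + 67/12) = 29/8, so the L-coordinate is -1/3.
[KLN] = ½·((-1/2)·(4−(-31/12)) + 4·(-31/12−3) + (-1/4)·(3−4)) = ½·(-79/24 − 67/3 + 1/4) = -203/16, so the M-coordinate is 7/6.

(1/6, -1/3, 7/6)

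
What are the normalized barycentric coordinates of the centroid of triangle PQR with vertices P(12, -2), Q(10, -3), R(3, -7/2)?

(1/3, 1/3, 1/3)

The centroid is the average of the vertices, so each weight is 1/3.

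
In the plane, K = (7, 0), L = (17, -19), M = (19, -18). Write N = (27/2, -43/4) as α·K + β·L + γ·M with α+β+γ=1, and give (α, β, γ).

Signed area of the reference triangle: [KLM] = ½·(7·(-19−(-18)) + 17·(-18−0) + 19·(0−(-19))) = ½·(-7 − 306 + 361) = 24.
[NLM] = ½·((27/2)·(-19−(-18)) + 17·(-18−(-43/4)) + 19·(-43/4−(-19))) = ½·(-27/2 − 493/4 + 627/4) = 10, so the K-coordinate is 10/24 = 5/12.
[KNM] = ½·(7·(-43/4−(-18)) + (27/2)·(-18−0) + 19·(0−(-43/4))) = ½·(203/4 − 243 + 817/4) = 6, so the L-coordinate is 1/4.
[KLN] = ½·(7·(-19−(-43/4)) + 17·(-43/4−0) + (27/2)·(0−(-19))) = ½·(-231/4 − 731/4 + 513/2) = 8, so the M-coordinate is 1/3.

(5/12, 1/4, 1/3)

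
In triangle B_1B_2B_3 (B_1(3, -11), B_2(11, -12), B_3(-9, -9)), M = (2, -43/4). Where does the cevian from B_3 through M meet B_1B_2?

Barycentric coordinates of M with respect to B_1B_2B_3: (1/2, 1/4, 1/4).
On side B_1B_2 the B_3-coordinate is zero; dropping M's B_3-weight 1/4 and renormalizing the remaining 1/2 : 1/4 gives weights 2/3, 1/3 on B_1, B_2.
N = (2/3)·(3, -11) + (1/3)·(11, -12) = (17/3, -34/3).

(17/3, -34/3)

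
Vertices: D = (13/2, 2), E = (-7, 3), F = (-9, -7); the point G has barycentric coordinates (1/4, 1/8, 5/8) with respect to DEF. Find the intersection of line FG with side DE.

Line FG meets DE where the F-coordinate vanishes; zeroing G's F-weight and renormalizing leaves D, E-weights 1/4 : 1/8 → (2/3, 1/3).
So H = (2/3)·D + (1/3)·E = (2, 7/3).

(2, 7/3)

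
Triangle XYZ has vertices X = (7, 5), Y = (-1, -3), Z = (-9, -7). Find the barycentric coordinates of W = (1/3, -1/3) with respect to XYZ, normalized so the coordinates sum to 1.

(1/2, 1/6, 1/3)

Signed area of the reference triangle: [XYZ] = ½·(7·(-3−(-7)) + (-1)·(-7−5) + (-9)·(5−(-3))) = ½·(28 + 12 − 72) = -16.
[WYZ] = ½·((1/3)·(-3−(-7)) + (-1)·(-7−(-1/3)) + (-9)·(-1/3−(-3))) = ½·(4/3 + 20/3 − 24) = -8, so the X-coordinate is (-8)/(-16) = 1/2.
[XWZ] = ½·(7·(-1/3−(-7)) + (1/3)·(-7−5) + (-9)·(5−(-1/3))) = ½·(140/3 − 4 − 48) = -8/3, so the Y-coordinate is 1/6.
[XYW] = ½·(7·(-3−(-1/3)) + (-1)·(-1/3−5) + (1/3)·(5−(-3))) = ½·(-56/3 + 16/3 + 8/3) = -16/3, so the Z-coordinate is 1/3.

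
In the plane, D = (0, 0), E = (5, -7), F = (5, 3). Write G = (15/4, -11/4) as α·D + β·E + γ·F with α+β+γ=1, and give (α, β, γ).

(1/4, 1/2, 1/4)

Signed area of the reference triangle: [DEF] = ½·(0·(-7−3) + 5·(3−0) + 5·(0−(-7))) = ½·(0 + 15 + 35) = 25.
[GEF] = ½·((15/4)·(-7−3) + 5·(3−(-11/4)) + 5·(-11/4−(-7))) = ½·(-75/2 + 115/4 + 85/4) = 25/4, so the D-coordinate is (25/4)/25 = 1/4.
[DGF] = ½·(0·(-11/4−3) + (15/4)·(3−0) + 5·(0−(-11/4))) = ½·(0 + 45/4 + 55/4) = 25/2, so the E-coordinate is 1/2.
[DEG] = ½·(0·(-7−(-11/4)) + 5·(-11/4−0) + (15/4)·(0−(-7))) = ½·(0 − 55/4 + 105/4) = 25/4, so the F-coordinate is 1/4.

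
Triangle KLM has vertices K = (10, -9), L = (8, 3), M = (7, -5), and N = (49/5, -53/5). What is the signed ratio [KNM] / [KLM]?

[KLM] = ½·(10·(3−(-5)) + 8·(-5−(-9)) + 7·(-9−3)) = ½·(80 + 32 − 84) = 14.
[KNM] = ½·(10·(-53/5−(-5)) + (49/5)·(-5−(-9)) + 7·(-9−(-53/5))) = ½·(-56 + 196/5 + 56/5) = -14/5, so the ratio is (-14/5)/14 = -1/5.

-1/5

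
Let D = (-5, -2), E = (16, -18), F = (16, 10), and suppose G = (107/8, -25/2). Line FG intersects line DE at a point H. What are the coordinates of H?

(13, -110/7)

Barycentric coordinates of G with respect to DEF: (1/8, 3/4, 1/8).
On side DE the F-coordinate is zero; dropping G's F-weight 1/8 and renormalizing the remaining 1/8 : 3/4 gives weights 1/7, 6/7 on D, E.
H = (1/7)·(-5, -2) + (6/7)·(16, -18) = (13, -110/7).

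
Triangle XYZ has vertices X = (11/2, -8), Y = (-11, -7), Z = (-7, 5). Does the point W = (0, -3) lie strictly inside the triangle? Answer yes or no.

Barycentric coordinates of W: (58/101, 9/202, 77/202).
The three coordinates are positive, positive, positive; a point is interior exactly when all three are positive.

yes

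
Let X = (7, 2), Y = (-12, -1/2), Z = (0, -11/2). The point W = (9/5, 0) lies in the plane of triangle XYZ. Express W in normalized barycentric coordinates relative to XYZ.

(3/5, 1/5, 1/5)

Signed area of the reference triangle: [XYZ] = ½·(7·(-1/2−(-11/2)) + (-12)·(-11/2−2) + 0·(2−(-1/2))) = ½·(35 + 90 + 0) = 125/2.
[WYZ] = ½·((9/5)·(-1/2−(-11/2)) + (-12)·(-11/2−0) + 0·(0−(-1/2))) = ½·(9 + 66 + 0) = 75/2, so the X-coordinate is (75/2)/(125/2) = 3/5.
[XWZ] = ½·(7·(0−(-11/2)) + (9/5)·(-11/2−2) + 0·(2−0)) = ½·(77/2 − 27/2 + 0) = 25/2, so the Y-coordinate is 1/5.
[XYW] = ½·(7·(-1/2−0) + (-12)·(0−2) + (9/5)·(2−(-1/2))) = ½·(-7/2 + 24 + 9/2) = 25/2, so the Z-coordinate is 1/5.
Check: 3/5 + 1/5 + 1/5 = 1.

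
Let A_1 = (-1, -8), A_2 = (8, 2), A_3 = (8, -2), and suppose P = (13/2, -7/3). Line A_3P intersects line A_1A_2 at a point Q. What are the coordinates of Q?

Barycentric coordinates of P with respect to A_1A_2A_3: (1/6, 1/6, 2/3).
On side A_1A_2 the A_3-coordinate is zero; dropping P's A_3-weight 2/3 and renormalizing the remaining 1/6 : 1/6 gives weights 1/2, 1/2 on A_1, A_2.
Q = (1/2)·(-1, -8) + (1/2)·(8, 2) = (7/2, -3).

(7/2, -3)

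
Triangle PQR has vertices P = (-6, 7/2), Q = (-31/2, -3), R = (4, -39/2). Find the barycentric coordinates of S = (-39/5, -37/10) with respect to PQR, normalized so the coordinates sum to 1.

Signed area of the reference triangle: [PQR] = ½·((-6)·(-3−(-39/2)) + (-31/2)·(-39/2−(7/2)) + 4·(7/2−(-3))) = ½·(-99 + 713/2 + 26) = 567/4.
[SQR] = ½·((-39/5)·(-3−(-39/2)) + (-31/2)·(-39/2−(-37/10)) + 4·(-37/10−(-3))) = ½·(-1287/10 + 2449/10 − 14/5) = 567/10, so the P-coordinate is (567/10)/(567/4) = 2/5.
[PSR] = ½·((-6)·(-37/10−(-39/2)) + (-39/5)·(-39/2−(7/2)) + 4·(7/2−(-37/10))) = ½·(-474/5 + 897/5 + 144/5) = 567/10, so the Q-coordinate is 2/5.
[PQS] = ½·((-6)·(-3−(-37/10)) + (-31/2)·(-37/10−(7/2)) + (-39/5)·(7/2−(-3))) = ½·(-21/5 + 558/5 − 507/10) = 567/20, so the R-coordinate is 1/5.

(2/5, 2/5, 1/5)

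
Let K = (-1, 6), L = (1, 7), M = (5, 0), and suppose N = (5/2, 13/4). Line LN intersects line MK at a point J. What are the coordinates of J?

Barycentric coordinates of N with respect to KLM: (1/4, 1/4, 1/2).
On side MK the L-coordinate is zero; dropping N's L-weight 1/4 and renormalizing the remaining 1/2 : 1/4 gives weights 2/3, 1/3 on M, K.
J = (2/3)·(5, 0) + (1/3)·(-1, 6) = (3, 2).

(3, 2)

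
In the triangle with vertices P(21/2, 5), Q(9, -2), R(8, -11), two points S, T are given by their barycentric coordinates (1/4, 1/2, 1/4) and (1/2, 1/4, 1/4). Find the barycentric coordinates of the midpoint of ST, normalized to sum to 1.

Since both coordinate triples sum to 1, the midpoint's barycentrics are the componentwise average.
(1/4+1/2)/2 = 3/8; similarly 3/8 and 1/4.

(3/8, 3/8, 1/4)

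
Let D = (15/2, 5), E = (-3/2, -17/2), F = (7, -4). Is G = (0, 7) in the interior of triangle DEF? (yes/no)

no

Barycentric coordinates of G: (500/297, 274/297, -53/33).
The three coordinates are positive, positive, negative; a point is interior exactly when all three are positive.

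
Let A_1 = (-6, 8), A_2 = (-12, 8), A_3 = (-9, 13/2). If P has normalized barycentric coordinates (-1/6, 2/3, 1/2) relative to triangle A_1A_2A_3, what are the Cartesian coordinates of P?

(-23/2, 29/4)

P = (-1/6)·A_1 + (2/3)·A_2 + (1/2)·A_3.
x-coordinate: (-1/6)·(-6) + (2/3)·(-12) + (1/2)·(-9) = -23/2.
y-coordinate: (-1/6)·8 + (2/3)·8 + (1/2)·(13/2) = 29/4.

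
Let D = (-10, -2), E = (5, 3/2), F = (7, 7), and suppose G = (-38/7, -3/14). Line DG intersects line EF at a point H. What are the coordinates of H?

(6, 17/4)

Barycentric coordinates of G with respect to DEF: (5/7, 1/7, 1/7).
On side EF the D-coordinate is zero; dropping G's D-weight 5/7 and renormalizing the remaining 1/7 : 1/7 gives weights 1/2, 1/2 on E, F.
H = (1/2)·(5, 3/2) + (1/2)·(7, 7) = (6, 17/4).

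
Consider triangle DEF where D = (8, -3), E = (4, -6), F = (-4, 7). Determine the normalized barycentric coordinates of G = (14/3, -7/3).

Signed area of the reference triangle: [DEF] = ½·(8·(-6−7) + 4·(7−(-3)) + (-4)·(-3−(-6))) = ½·(-104 + 40 − 12) = -38.
[GEF] = ½·((14/3)·(-6−7) + 4·(7−(-7/3)) + (-4)·(-7/3−(-6))) = ½·(-182/3 + 112/3 − 44/3) = -19, so the D-coordinate is (-19)/(-38) = 1/2.
[DGF] = ½·(8·(-7/3−7) + (14/3)·(7−(-3)) + (-4)·(-3−(-7/3))) = ½·(-224/3 + 140/3 + 8/3) = -38/3, so the E-coordinate is 1/3.
[DEG] = ½·(8·(-6−(-7/3)) + 4·(-7/3−(-3)) + (14/3)·(-3−(-6))) = ½·(-88/3 + 8/3 + 14) = -19/3, so the F-coordinate is 1/6.
Check: 1/2 + 1/3 + 1/6 = 1.

(1/2, 1/3, 1/6)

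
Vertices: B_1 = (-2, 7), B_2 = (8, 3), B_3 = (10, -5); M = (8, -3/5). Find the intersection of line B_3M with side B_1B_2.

(6, 19/5)

Barycentric coordinates of M with respect to B_1B_2B_3: (1/10, 2/5, 1/2).
On side B_1B_2 the B_3-coordinate is zero; dropping M's B_3-weight 1/2 and renormalizing the remaining 1/10 : 2/5 gives weights 1/5, 4/5 on B_1, B_2.
N = (1/5)·(-2, 7) + (4/5)·(8, 3) = (6, 19/5).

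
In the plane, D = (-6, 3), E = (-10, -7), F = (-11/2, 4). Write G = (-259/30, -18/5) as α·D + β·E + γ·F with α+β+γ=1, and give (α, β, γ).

Signed area of the reference triangle: [DEF] = ½·((-6)·(-7−4) + (-10)·(4−3) + (-11/2)·(3−(-7))) = ½·(66 − 10 − 55) = 1/2.
[GEF] = ½·((-259/30)·(-7−4) + (-10)·(4−(-18/5)) + (-11/2)·(-18/5−(-7))) = ½·(2849/30 − 76 − 187/10) = 2/15, so the D-coordinate is (2/15)/(1/2) = 4/15.
[DGF] = ½·((-6)·(-18/5−4) + (-259/30)·(4−3) + (-11/2)·(3−(-18/5))) = ½·(228/5 − 259/30 − 363/10) = 1/3, so the E-coordinate is 2/3.
[DEG] = ½·((-6)·(-7−(-18/5)) + (-10)·(-18/5−3) + (-259/30)·(3−(-7))) = ½·(102/5 + 66 − 259/3) = 1/30, so the F-coordinate is 1/15.
Check: 4/15 + 2/3 + 1/15 = 1.

(4/15, 2/3, 1/15)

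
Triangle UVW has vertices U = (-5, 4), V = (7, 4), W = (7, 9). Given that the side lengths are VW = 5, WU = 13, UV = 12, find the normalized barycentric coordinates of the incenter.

The incenter has barycentric coordinates proportional to the opposite side lengths: (5 : 13 : 12).
Normalizing by 5+13+12 = 30 gives (1/6, 13/30, 2/5).

(1/6, 13/30, 2/5)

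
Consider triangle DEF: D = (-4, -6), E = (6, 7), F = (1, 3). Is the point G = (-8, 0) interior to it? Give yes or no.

Barycentric coordinates of G: (-21/25, -66/25, 112/25).
The three coordinates are negative, negative, positive; a point is interior exactly when all three are positive.

no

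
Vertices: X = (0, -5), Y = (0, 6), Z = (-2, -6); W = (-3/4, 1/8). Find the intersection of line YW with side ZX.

(-3/2, -23/4)

Barycentric coordinates of W with respect to XYZ: (1/8, 1/2, 3/8).
On side ZX the Y-coordinate is zero; dropping W's Y-weight 1/2 and renormalizing the remaining 3/8 : 1/8 gives weights 3/4, 1/4 on Z, X.
V = (3/4)·(-2, -6) + (1/4)·(0, -5) = (-3/2, -23/4).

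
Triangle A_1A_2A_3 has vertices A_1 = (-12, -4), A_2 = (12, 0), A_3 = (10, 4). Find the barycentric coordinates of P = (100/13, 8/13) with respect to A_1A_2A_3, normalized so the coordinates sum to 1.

(2/13, 7/13, 4/13)

Signed area of the reference triangle: [A_1A_2A_3] = ½·((-12)·(0−4) + 12·(4−(-4)) + 10·(-4−0)) = ½·(48 + 96 − 40) = 52.
[PA_2A_3] = ½·((100/13)·(0−4) + 12·(4−(8/13)) + 10·(8/13−0)) = ½·(-400/13 + 528/13 + 80/13) = 8, so the A_1-coordinate is 8/52 = 2/13.
[A_1PA_3] = ½·((-12)·(8/13−4) + (100/13)·(4−(-4)) + 10·(-4−(8/13))) = ½·(528/13 + 800/13 − 600/13) = 28, so the A_2-coordinate is 7/13.
[A_1A_2P] = ½·((-12)·(0−(8/13)) + 12·(8/13−(-4)) + (100/13)·(-4−0)) = ½·(96/13 + 720/13 − 400/13) = 16, so the A_3-coordinate is 4/13.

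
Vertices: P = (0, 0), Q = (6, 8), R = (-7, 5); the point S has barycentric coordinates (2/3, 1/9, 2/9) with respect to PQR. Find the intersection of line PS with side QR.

(-8/3, 6)

Line PS meets QR where the P-coordinate vanishes; zeroing S's P-weight and renormalizing leaves Q, R-weights 1/9 : 2/9 → (1/3, 2/3).
So T = (1/3)·Q + (2/3)·R = (-8/3, 6).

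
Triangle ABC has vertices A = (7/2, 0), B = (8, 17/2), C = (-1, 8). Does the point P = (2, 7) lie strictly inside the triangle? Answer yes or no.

Barycentric coordinates of P: (14/99, 26/99, 59/99).
The three coordinates are positive, positive, positive; a point is interior exactly when all three are positive.

yes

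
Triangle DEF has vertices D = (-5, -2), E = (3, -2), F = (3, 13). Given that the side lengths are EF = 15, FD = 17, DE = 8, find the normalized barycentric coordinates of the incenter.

The incenter has barycentric coordinates proportional to the opposite side lengths: (15 : 17 : 8).
Normalizing by 15+17+8 = 40 gives (3/8, 17/40, 1/5).

(3/8, 17/40, 1/5)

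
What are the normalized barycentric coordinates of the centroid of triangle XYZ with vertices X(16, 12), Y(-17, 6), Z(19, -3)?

The centroid is the average of the vertices, so each weight is 1/3.

(1/3, 1/3, 1/3)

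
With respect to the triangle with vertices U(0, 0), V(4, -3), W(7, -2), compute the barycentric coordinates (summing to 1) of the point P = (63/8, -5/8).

Signed area of the reference triangle: [UVW] = ½·(0·(-3−(-2)) + 4·(-2−0) + 7·(0−(-3))) = ½·(0 − 8 + 21) = 13/2.
[PVW] = ½·((63/8)·(-3−(-2)) + 4·(-2−(-5/8)) + 7·(-5/8−(-3))) = ½·(-63/8 − 11/2 + 133/8) = 13/8, so the U-coordinate is (13/8)/(13/2) = 1/4.
[UPW] = ½·(0·(-5/8−(-2)) + (63/8)·(-2−0) + 7·(0−(-5/8))) = ½·(0 − 63/4 + 35/8) = -91/16, so the V-coordinate is -7/8.
[UVP] = ½·(0·(-3−(-5/8)) + 4·(-5/8−0) + (63/8)·(0−(-3))) = ½·(0 − 5/2 + 189/8) = 169/16, so the W-coordinate is 13/8.
Check: 1/4 − 7/8 + 13/8 = 1.

(1/4, -7/8, 13/8)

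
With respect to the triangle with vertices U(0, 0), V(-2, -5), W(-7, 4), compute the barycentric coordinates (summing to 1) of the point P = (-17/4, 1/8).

(1/8, 3/8, 1/2)

Signed area of the reference triangle: [UVW] = ½·(0·(-5−4) + (-2)·(4−0) + (-7)·(0−(-5))) = ½·(0 − 8 − 35) = -43/2.
[PVW] = ½·((-17/4)·(-5−4) + (-2)·(4−(1/8)) + (-7)·(1/8−(-5))) = ½·(153/4 − 31/4 − 287/8) = -43/16, so the U-coordinate is (-43/16)/(-43/2) = 1/8.
[UPW] = ½·(0·(1/8−4) + (-17/4)·(4−0) + (-7)·(0−(1/8))) = ½·(0 − 17 + 7/8) = -129/16, so the V-coordinate is 3/8.
[UVP] = ½·(0·(-5−(1/8)) + (-2)·(1/8−0) + (-17/4)·(0−(-5))) = ½·(0 − 1/4 − 85/4) = -43/4, so the W-coordinate is 1/2.
Check: 1/8 + 3/8 + 1/2 = 1.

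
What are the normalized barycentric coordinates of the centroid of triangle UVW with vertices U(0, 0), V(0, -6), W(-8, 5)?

(1/3, 1/3, 1/3)

The centroid is the average of the vertices, so each weight is 1/3.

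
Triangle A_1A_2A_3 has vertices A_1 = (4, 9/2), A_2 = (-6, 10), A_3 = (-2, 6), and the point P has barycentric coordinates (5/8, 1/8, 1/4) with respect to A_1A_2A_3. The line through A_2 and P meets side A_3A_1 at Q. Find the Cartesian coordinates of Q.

(16/7, 69/14)

Line A_2P meets A_3A_1 where the A_2-coordinate vanishes; zeroing P's A_2-weight and renormalizing leaves A_3, A_1-weights 1/4 : 5/8 → (2/7, 5/7).
So Q = (2/7)·A_3 + (5/7)·A_1 = (16/7, 69/14).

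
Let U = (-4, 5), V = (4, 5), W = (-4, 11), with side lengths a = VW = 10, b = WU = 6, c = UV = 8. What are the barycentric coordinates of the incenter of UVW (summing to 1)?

(5/12, 1/4, 1/3)

The incenter has barycentric coordinates proportional to the opposite side lengths: (10 : 6 : 8).
Normalizing by 10+6+8 = 24 gives (5/12, 1/4, 1/3).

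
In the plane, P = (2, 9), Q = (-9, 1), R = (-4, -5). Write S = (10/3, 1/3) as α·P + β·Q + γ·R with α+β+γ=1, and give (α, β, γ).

Signed area of the reference triangle: [PQR] = ½·(2·(1−(-5)) + (-9)·(-5−9) + (-4)·(9−1)) = ½·(12 + 126 − 32) = 53.
[SQR] = ½·((10/3)·(1−(-5)) + (-9)·(-5−(1/3)) + (-4)·(1/3−1)) = ½·(20 + 48 + 8/3) = 106/3, so the P-coordinate is (106/3)/53 = 2/3.
[PSR] = ½·(2·(1/3−(-5)) + (10/3)·(-5−9) + (-4)·(9−(1/3))) = ½·(32/3 − 140/3 − 104/3) = -106/3, so the Q-coordinate is -2/3.
[PQS] = ½·(2·(1−(1/3)) + (-9)·(1/3−9) + (10/3)·(9−1)) = ½·(4/3 + 78 + 80/3) = 53, so the R-coordinate is 1.

(2/3, -2/3, 1)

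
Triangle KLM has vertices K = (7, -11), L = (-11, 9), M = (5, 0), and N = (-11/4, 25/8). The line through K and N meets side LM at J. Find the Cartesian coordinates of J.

Barycentric coordinates of N with respect to KLM: (1/8, 1/2, 3/8).
On side LM the K-coordinate is zero; dropping N's K-weight 1/8 and renormalizing the remaining 1/2 : 3/8 gives weights 4/7, 3/7 on L, M.
J = (4/7)·(-11, 9) + (3/7)·(5, 0) = (-29/7, 36/7).

(-29/7, 36/7)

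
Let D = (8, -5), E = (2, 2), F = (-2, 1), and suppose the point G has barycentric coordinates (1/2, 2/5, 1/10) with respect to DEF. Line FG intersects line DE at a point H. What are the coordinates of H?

(16/3, -17/9)

Line FG meets DE where the F-coordinate vanishes; zeroing G's F-weight and renormalizing leaves D, E-weights 1/2 : 2/5 → (5/9, 4/9).
So H = (5/9)·D + (4/9)·E = (16/3, -17/9).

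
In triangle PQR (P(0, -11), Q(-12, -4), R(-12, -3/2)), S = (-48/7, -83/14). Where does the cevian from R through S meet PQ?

(-3, -37/4)

Barycentric coordinates of S with respect to PQR: (3/7, 1/7, 3/7).
On side PQ the R-coordinate is zero; dropping S's R-weight 3/7 and renormalizing the remaining 3/7 : 1/7 gives weights 3/4, 1/4 on P, Q.
T = (3/4)·(0, -11) + (1/4)·(-12, -4) = (-3, -37/4).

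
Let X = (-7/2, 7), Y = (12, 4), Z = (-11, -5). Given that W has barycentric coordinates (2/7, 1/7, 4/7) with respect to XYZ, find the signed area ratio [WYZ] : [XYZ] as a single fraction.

The signed ratio [WYZ]/[XYZ] equals the barycentric coordinate of W at vertex X, which is 2/7.

2/7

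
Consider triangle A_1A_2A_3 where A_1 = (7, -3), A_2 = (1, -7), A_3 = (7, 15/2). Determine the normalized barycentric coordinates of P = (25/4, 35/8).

Signed area of the reference triangle: [A_1A_2A_3] = ½·(7·(-7−(15/2)) + 1·(15/2−(-3)) + 7·(-3−(-7))) = ½·(-203/2 + 21/2 + 28) = -63/2.
[PA_2A_3] = ½·((25/4)·(-7−(15/2)) + 1·(15/2−(35/8)) + 7·(35/8−(-7))) = ½·(-725/8 + 25/8 + 637/8) = -63/16, so the A_1-coordinate is (-63/16)/(-63/2) = 1/8.
[A_1PA_3] = ½·(7·(35/8−(15/2)) + (25/4)·(15/2−(-3)) + 7·(-3−(35/8))) = ½·(-175/8 + 525/8 − 413/8) = -63/16, so the A_2-coordinate is 1/8.
[A_1A_2P] = ½·(7·(-7−(35/8)) + 1·(35/8−(-3)) + (25/4)·(-3−(-7))) = ½·(-637/8 + 59/8 + 25) = -189/8, so the A_3-coordinate is 3/4.

(1/8, 1/8, 3/4)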